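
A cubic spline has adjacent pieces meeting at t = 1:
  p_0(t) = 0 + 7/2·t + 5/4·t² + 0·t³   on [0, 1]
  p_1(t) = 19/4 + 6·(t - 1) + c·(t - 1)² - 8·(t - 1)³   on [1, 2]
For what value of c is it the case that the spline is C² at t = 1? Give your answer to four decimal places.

p_0''(t) = 5/2 + 0·t, so p_0''(1) = 5/2. On the right, p_1''(1) = 2c, so c = 5/4.

1.2500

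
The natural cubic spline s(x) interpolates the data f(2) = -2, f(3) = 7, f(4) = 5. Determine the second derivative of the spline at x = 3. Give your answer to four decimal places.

-16.5000

Write M_i for s''(x_i). With h_i = 1, 1 and divided differences Δ_i = 9, -2, the continuity of s' gives the tridiagonal system
  1·M_0 + 4·M_1 + 1·M_2 = 6(Δ_1 - Δ_0) = -66
Natural end conditions: M_0 = M_2 = 0.
Solving the tridiagonal system: M_0 = 0, M_1 = -33/2, M_2 = 0.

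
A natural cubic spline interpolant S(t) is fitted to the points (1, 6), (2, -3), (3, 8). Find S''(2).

Let M_i = S''(x_i). Step sizes h_i = 1, 1; slopes of the chords Δ_i = (y_(i+1) - y_i)/h_i = -9, 11.
  1·M_0 + 4·M_1 + 1·M_2 = 6(Δ_1 - Δ_0) = 120
Natural end conditions: M_0 = M_2 = 0.
Solving the tridiagonal system: M_0 = 0, M_1 = 30, M_2 = 0.

30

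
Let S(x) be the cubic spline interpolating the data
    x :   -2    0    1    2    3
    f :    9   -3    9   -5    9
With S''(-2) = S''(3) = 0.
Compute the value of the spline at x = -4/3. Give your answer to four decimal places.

Write M_i for S''(x_i). With h_i = 2, 1, 1, 1 and divided differences Δ_i = -6, 12, -14, 14, the continuity of S' gives the tridiagonal system
  2·M_0 + 6·M_1 + 1·M_2 = 6(Δ_1 - Δ_0) = 108
  1·M_1 + 4·M_2 + 1·M_3 = 6(Δ_2 - Δ_1) = -156
  1·M_2 + 4·M_3 + 1·M_4 = 6(Δ_3 - Δ_2) = 168
Natural end conditions: M_0 = M_4 = 0.
Hence M_0 = 0, M_1 = 1206/43, M_2 = -2592/43, M_3 = 2454/43, M_4 = 0.
On [-2, 0], S(x) = 9 - 660/43·(x + 2) + 0·(x + 2)² + 201/86·(x + 2)³.
With (x + 2) = 2/3: S(-4/3) = -209/387.

-0.5401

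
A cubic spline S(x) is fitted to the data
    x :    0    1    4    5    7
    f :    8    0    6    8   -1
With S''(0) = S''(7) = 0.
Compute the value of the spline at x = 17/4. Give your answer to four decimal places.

6.8688

Let m_i = S''(x_i). Step sizes h_i = 1, 3, 1, 2; slopes of the chords Δ_i = (y_(i+1) - y_i)/h_i = -8, 2, 2, -9/2.
  1·m_0 + 8·m_1 + 3·m_2 = 6(Δ_1 - Δ_0) = 60
  3·m_1 + 8·m_2 + 1·m_3 = 6(Δ_2 - Δ_1) = 0
  1·m_2 + 6·m_3 + 2·m_4 = 6(Δ_3 - Δ_2) = -39
Natural end conditions: m_0 = m_4 = 0.
Solving: m_0 = 0, m_1 = 2703/322, m_2 = -384/161, m_3 = -1965/322, m_4 = 0.
On [4, 5], S(x) = 6 + 2455/644·(x - 4) - 192/161·(x - 4)² - 57/92·(x - 4)³.
With (x - 4) = 1/4: S(17/4) = 283105/41216.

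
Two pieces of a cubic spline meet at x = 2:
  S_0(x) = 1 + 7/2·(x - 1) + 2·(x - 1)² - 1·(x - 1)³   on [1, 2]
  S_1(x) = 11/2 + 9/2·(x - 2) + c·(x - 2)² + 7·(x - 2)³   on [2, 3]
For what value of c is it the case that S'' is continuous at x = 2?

S_0''(x) = 4 - 6·(x - 1), so S_0''(2) = -2. On the right, S_1''(2) = 2c, so c = -1.

-1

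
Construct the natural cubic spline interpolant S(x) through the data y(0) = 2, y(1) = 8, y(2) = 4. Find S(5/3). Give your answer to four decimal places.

Put m_i = S'' at the i-th knot. Here h = (1, 1) and Δ = (6, -4), so the interior equations h_(i-1)·m_(i-1) + 2(h_(i-1)+h_i)·m_i + h_i·m_(i+1) = 6(Δ_i − Δ_(i-1)) read
  1·m_0 + 4·m_1 + 1·m_2 = 6(Δ_1 - Δ_0) = -60
Natural end conditions: m_0 = m_2 = 0.
Hence m_0 = 0, m_1 = -15, m_2 = 0.
On [1, 2], S(x) = 8 + 1·(x - 1) - 15/2·(x - 1)² + 5/2·(x - 1)³.
With (x - 1) = 2/3: S(5/3) = 164/27.

6.0741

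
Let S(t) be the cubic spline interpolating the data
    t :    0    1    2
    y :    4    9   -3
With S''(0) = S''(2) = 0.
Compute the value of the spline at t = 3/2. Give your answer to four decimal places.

With M_i denoting the second derivative at x_i, h_i = 1, 1, and Δ_i = (y_(i+1) − y_i)/h_i = 5, -12:
  1·M_0 + 4·M_1 + 1·M_2 = 6(Δ_1 - Δ_0) = -102
Natural end conditions: M_0 = M_2 = 0.
Solving: M_0 = 0, M_1 = -51/2, M_2 = 0.
On [1, 2], S(t) = 9 - 7/2·(t - 1) - 51/4·(t - 1)² + 17/4·(t - 1)³.
With (t - 1) = 1/2: S(3/2) = 147/32.

4.5938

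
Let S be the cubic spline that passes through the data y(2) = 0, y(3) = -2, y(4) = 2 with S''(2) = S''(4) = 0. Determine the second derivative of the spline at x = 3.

9

Put M_i = S'' at the i-th knot. Here h = (1, 1) and Δ = (-2, 4), so the interior equations h_(i-1)·M_(i-1) + 2(h_(i-1)+h_i)·M_i + h_i·M_(i+1) = 6(Δ_i − Δ_(i-1)) read
  1·M_0 + 4·M_1 + 1·M_2 = 6(Δ_1 - Δ_0) = 36
Natural end conditions: M_0 = M_2 = 0.
Hence M_0 = 0, M_1 = 9, M_2 = 0.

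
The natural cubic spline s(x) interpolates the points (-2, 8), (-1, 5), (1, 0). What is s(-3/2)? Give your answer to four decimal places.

Let m_i = s''(x_i). Step sizes h_i = 1, 2; slopes of the chords Δ_i = (y_(i+1) - y_i)/h_i = -3, -5/2.
  1·m_0 + 6·m_1 + 2·m_2 = 6(Δ_1 - Δ_0) = 3
Natural end conditions: m_0 = m_2 = 0.
Hence m_0 = 0, m_1 = 1/2, m_2 = 0.
On [-2, -1], s(x) = 8 - 37/12·(x + 2) + 0·(x + 2)² + 1/12·(x + 2)³.
With (x + 2) = 1/2: s(-3/2) = 207/32.

6.4688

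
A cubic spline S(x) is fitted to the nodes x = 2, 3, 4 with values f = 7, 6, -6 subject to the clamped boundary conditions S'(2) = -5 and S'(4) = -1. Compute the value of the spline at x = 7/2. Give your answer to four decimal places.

-0.9063

With M_i denoting the second derivative at x_i, h_i = 1, 1, and Δ_i = (y_(i+1) − y_i)/h_i = -1, -12:
  1·M_0 + 4·M_1 + 1·M_2 = 6(Δ_1 - Δ_0) = -66
Clamped end conditions give two more equations: 2h_0·M_0 + h_0·M_1 = 6(Δ_0 - S'(2)) = 24 and h_1·M_1 + 2h_1·M_2 = 6(S'(4) - Δ_1) = 66.
Solving the tridiagonal system: M_0 = 61/2, M_1 = -37, M_2 = 103/2.
On [3, 4], S(x) = 6 - 33/4·(x - 3) - 37/2·(x - 3)² + 59/4·(x - 3)³.
With (x - 3) = 1/2: S(7/2) = -29/32.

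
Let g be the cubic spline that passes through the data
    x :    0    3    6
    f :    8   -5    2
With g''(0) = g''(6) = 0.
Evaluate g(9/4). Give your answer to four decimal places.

Let M_i = g''(x_i). Step sizes h_i = 3, 3; slopes of the chords Δ_i = (y_(i+1) - y_i)/h_i = -13/3, 7/3.
  3·M_0 + 12·M_1 + 3·M_2 = 6(Δ_1 - Δ_0) = 40
Natural end conditions: M_0 = M_2 = 0.
Solving: M_0 = 0, M_1 = 10/3, M_2 = 0.
On [0, 3], g(x) = 8 - 6·x + 0·x² + 5/27·x³.
With x = 9/4: g(9/4) = -217/64.

-3.3906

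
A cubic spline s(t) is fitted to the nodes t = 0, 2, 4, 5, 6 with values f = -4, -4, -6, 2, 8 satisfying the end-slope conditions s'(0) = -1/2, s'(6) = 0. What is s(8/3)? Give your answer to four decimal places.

-5.7460

With σ_i denoting the second derivative at x_i, h_i = 2, 2, 1, 1, and Δ_i = (y_(i+1) − y_i)/h_i = 0, -1, 8, 6:
  2·σ_0 + 8·σ_1 + 2·σ_2 = 6(Δ_1 - Δ_0) = -6
  2·σ_1 + 6·σ_2 + 1·σ_3 = 6(Δ_2 - Δ_1) = 54
  1·σ_2 + 4·σ_3 + 1·σ_4 = 6(Δ_3 - Δ_2) = -12
Clamped end conditions give two more equations: 2h_0·σ_0 + h_0·σ_1 = 6(Δ_0 - s'(0)) = 3 and h_3·σ_3 + 2h_3·σ_4 = 6(s'(6) - Δ_3) = -36.
Solving the tridiagonal system: σ_0 = 235/84, σ_1 = -86/21, σ_2 = 127/12, σ_3 = -55/42, σ_4 = -1457/84.
On [2, 4], s(t) = -4 - 151/84·(t - 2) - 43/21·(t - 2)² + 137/112·(t - 2)³.
With (t - 2) = 2/3: s(8/3) = -362/63.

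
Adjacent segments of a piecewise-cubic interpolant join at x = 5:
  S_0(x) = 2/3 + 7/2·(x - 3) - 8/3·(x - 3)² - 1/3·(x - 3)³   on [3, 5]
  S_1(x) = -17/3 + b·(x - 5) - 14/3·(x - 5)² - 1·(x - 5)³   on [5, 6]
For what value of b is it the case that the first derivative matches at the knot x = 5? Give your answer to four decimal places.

-11.1667

S_0'(x) = 7/2 - 16/3·(x - 3) - 1·(x - 3)², so S_0'(5) = -67/6. On the right, S_1'(5) = b, so b = -67/6.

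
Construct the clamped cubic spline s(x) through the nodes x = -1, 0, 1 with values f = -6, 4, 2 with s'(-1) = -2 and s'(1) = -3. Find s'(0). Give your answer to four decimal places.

7.2500

With m_i denoting the second derivative at x_i, h_i = 1, 1, and Δ_i = (y_(i+1) − y_i)/h_i = 10, -2:
  1·m_0 + 4·m_1 + 1·m_2 = 6(Δ_1 - Δ_0) = -72
Clamped end conditions give two more equations: 2h_0·m_0 + h_0·m_1 = 6(Δ_0 - s'(-1)) = 72 and h_1·m_1 + 2h_1·m_2 = 6(s'(1) - Δ_1) = -6.
Hence m_0 = 107/2, m_1 = -35, m_2 = 29/2.
On [0, 1], s'(x) = b_1 + 2c_1·x + 3d_1·x² with b_1 = Δ_1 - h_1(2m_1 + m_2)/6 = 29/4, c_1 = m_1/2 = -35/2, d_1 = (m_2 - m_1)/(6h_1) = 33/4. So s'(0) = 29/4.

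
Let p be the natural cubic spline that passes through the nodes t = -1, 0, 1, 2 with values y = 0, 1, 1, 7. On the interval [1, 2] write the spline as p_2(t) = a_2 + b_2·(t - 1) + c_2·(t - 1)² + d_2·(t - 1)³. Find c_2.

Put σ_i = p'' at the i-th knot. Here h = (1, 1, 1) and Δ = (1, 0, 6), so the interior equations h_(i-1)·σ_(i-1) + 2(h_(i-1)+h_i)·σ_i + h_i·σ_(i+1) = 6(Δ_i − Δ_(i-1)) read
  1·σ_0 + 4·σ_1 + 1·σ_2 = 6(Δ_1 - Δ_0) = -6
  1·σ_1 + 4·σ_2 + 1·σ_3 = 6(Δ_2 - Δ_1) = 36
Natural end conditions: σ_0 = σ_3 = 0.
Forward elimination and back-substitution give σ_0 = 0, σ_1 = -4, σ_2 = 10, σ_3 = 0.
On [1, 2], with p_2(t) = a_2 + b_2·(t - 1) + c_2·(t - 1)² + d_2·(t - 1)³: c_2 = σ_2/2 = 5, d_2 = (σ_3 - σ_2)/(6h_2) = -5/3, b_2 = Δ_2 - h_2(2σ_2 + σ_3)/6 = 8/3.

5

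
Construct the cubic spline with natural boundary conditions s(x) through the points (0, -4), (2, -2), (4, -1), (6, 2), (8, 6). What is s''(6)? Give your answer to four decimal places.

Put m_i = s'' at the i-th knot. Here h = (2, 2, 2, 2) and Δ = (1, 1/2, 3/2, 2), so the interior equations h_(i-1)·m_(i-1) + 2(h_(i-1)+h_i)·m_i + h_i·m_(i+1) = 6(Δ_i − Δ_(i-1)) read
  2·m_0 + 8·m_1 + 2·m_2 = 6(Δ_1 - Δ_0) = -3
  2·m_1 + 8·m_2 + 2·m_3 = 6(Δ_2 - Δ_1) = 6
  2·m_2 + 8·m_3 + 2·m_4 = 6(Δ_3 - Δ_2) = 3
Natural end conditions: m_0 = m_4 = 0.
Solving: m_0 = 0, m_1 = -33/56, m_2 = 6/7, m_3 = 9/56, m_4 = 0.

0.1607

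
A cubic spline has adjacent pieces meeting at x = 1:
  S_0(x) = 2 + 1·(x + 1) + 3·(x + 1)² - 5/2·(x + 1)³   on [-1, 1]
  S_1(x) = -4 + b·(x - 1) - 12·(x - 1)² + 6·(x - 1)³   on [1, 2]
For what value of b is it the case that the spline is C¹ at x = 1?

S_0'(x) = 1 + 6·(x + 1) - 15/2·(x + 1)², so S_0'(1) = -17. On the right, S_1'(1) = b, so b = -17.

-17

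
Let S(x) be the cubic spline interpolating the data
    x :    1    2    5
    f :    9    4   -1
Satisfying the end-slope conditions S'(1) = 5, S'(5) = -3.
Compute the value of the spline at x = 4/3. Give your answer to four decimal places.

Put M_i = S'' at the i-th knot. Here h = (1, 3) and Δ = (-5, -5/3), so the interior equations h_(i-1)·M_(i-1) + 2(h_(i-1)+h_i)·M_i + h_i·M_(i+1) = 6(Δ_i − Δ_(i-1)) read
  1·M_0 + 8·M_1 + 3·M_2 = 6(Δ_1 - Δ_0) = 20
Clamped end conditions give two more equations: 2h_0·M_0 + h_0·M_1 = 6(Δ_0 - S'(1)) = -60 and h_1·M_1 + 2h_1·M_2 = 6(S'(5) - Δ_1) = -8.
Solving: M_0 = -69/2, M_1 = 9, M_2 = -35/6.
On [1, 2], S(x) = 9 + 5·(x - 1) - 69/4·(x - 1)² + 29/4·(x - 1)³.
With (x - 1) = 1/3: S(4/3) = 487/54.

9.0185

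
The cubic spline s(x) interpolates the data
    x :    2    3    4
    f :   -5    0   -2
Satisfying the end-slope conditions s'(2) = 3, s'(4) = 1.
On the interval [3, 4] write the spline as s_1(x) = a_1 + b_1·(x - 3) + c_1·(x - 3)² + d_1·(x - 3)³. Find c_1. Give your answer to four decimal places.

-9.5000

Write m_i for s''(x_i). With h_i = 1, 1 and divided differences Δ_i = 5, -2, the continuity of s' gives the tridiagonal system
  1·m_0 + 4·m_1 + 1·m_2 = 6(Δ_1 - Δ_0) = -42
Clamped end conditions give two more equations: 2h_0·m_0 + h_0·m_1 = 6(Δ_0 - s'(2)) = 12 and h_1·m_1 + 2h_1·m_2 = 6(s'(4) - Δ_1) = 18.
Solving: m_0 = 31/2, m_1 = -19, m_2 = 37/2.
On [3, 4], with s_1(x) = a_1 + b_1·(x - 3) + c_1·(x - 3)² + d_1·(x - 3)³: c_1 = m_1/2 = -19/2, d_1 = (m_2 - m_1)/(6h_1) = 25/4, b_1 = Δ_1 - h_1(2m_1 + m_2)/6 = 5/4.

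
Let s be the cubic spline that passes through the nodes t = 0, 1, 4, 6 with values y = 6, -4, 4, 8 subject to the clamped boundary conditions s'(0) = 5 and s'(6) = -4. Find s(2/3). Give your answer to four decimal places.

0.8927

Let M_i = s''(x_i). Step sizes h_i = 1, 3, 2; slopes of the chords Δ_i = (y_(i+1) - y_i)/h_i = -10, 8/3, 2.
  1·M_0 + 8·M_1 + 3·M_2 = 6(Δ_1 - Δ_0) = 76
  3·M_1 + 10·M_2 + 2·M_3 = 6(Δ_2 - Δ_1) = -4
Clamped end conditions give two more equations: 2h_0·M_0 + h_0·M_1 = 6(Δ_0 - s'(0)) = -90 and h_2·M_2 + 2h_2·M_3 = 6(s'(6) - Δ_2) = -36.
Hence M_0 = -2104/39, M_1 = 698/39, M_2 = -172/39, M_3 = -265/39.
On [0, 1], s(t) = 6 + 5·t - 1052/39·t² + 467/39·t³.
With t = 2/3: s(2/3) = 940/1053.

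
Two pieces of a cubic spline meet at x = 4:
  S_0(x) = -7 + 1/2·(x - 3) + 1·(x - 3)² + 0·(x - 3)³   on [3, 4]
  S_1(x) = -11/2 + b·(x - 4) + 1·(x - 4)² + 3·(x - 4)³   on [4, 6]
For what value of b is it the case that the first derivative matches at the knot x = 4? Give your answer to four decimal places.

S_0'(x) = 1/2 + 2·(x - 3) + 0·(x - 3)², so S_0'(4) = 5/2. On the right, S_1'(4) = b, so b = 5/2.

2.5000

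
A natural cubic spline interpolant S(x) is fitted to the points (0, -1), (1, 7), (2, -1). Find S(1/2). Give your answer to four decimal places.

4.5000

Write σ_i for S''(x_i). With h_i = 1, 1 and divided differences Δ_i = 8, -8, the continuity of S' gives the tridiagonal system
  1·σ_0 + 4·σ_1 + 1·σ_2 = 6(Δ_1 - Δ_0) = -96
Natural end conditions: σ_0 = σ_2 = 0.
Forward elimination and back-substitution give σ_0 = 0, σ_1 = -24, σ_2 = 0.
On [0, 1], S(x) = -1 + 12·x + 0·x² - 4·x³.
With x = 1/2: S(1/2) = 9/2.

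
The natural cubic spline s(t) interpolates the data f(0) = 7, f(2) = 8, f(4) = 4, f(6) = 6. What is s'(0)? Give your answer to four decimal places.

1.3667

With σ_i denoting the second derivative at x_i, h_i = 2, 2, 2, and Δ_i = (y_(i+1) − y_i)/h_i = 1/2, -2, 1:
  2·σ_0 + 8·σ_1 + 2·σ_2 = 6(Δ_1 - Δ_0) = -15
  2·σ_1 + 8·σ_2 + 2·σ_3 = 6(Δ_2 - Δ_1) = 18
Natural end conditions: σ_0 = σ_3 = 0.
Forward elimination and back-substitution give σ_0 = 0, σ_1 = -13/5, σ_2 = 29/10, σ_3 = 0.
On [0, 2], s'(t) = b_0 + 2c_0·t + 3d_0·t² with b_0 = Δ_0 - h_0(2σ_0 + σ_1)/6 = 41/30, c_0 = σ_0/2 = 0, d_0 = (σ_1 - σ_0)/(6h_0) = -13/60. So s'(0) = 41/30.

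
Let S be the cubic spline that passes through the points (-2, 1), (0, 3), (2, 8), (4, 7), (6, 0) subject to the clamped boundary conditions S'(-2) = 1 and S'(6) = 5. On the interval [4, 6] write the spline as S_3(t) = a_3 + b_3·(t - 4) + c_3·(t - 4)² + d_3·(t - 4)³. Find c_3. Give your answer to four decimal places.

-2.9375

Put m_i = S'' at the i-th knot. Here h = (2, 2, 2, 2) and Δ = (1, 5/2, -1/2, -7/2), so the interior equations h_(i-1)·m_(i-1) + 2(h_(i-1)+h_i)·m_i + h_i·m_(i+1) = 6(Δ_i − Δ_(i-1)) read
  2·m_0 + 8·m_1 + 2·m_2 = 6(Δ_1 - Δ_0) = 9
  2·m_1 + 8·m_2 + 2·m_3 = 6(Δ_2 - Δ_1) = -18
  2·m_2 + 8·m_3 + 2·m_4 = 6(Δ_3 - Δ_2) = -18
Clamped end conditions give two more equations: 2h_0·m_0 + h_0·m_1 = 6(Δ_0 - S'(-2)) = 0 and h_3·m_3 + 2h_3·m_4 = 6(S'(6) - Δ_3) = 51.
Solving: m_0 = -13/16, m_1 = 13/8, m_2 = -19/16, m_3 = -47/8, m_4 = 251/16.
On [4, 6], with S_3(t) = a_3 + b_3·(t - 4) + c_3·(t - 4)² + d_3·(t - 4)³: c_3 = m_3/2 = -47/16, d_3 = (m_4 - m_3)/(6h_3) = 115/64, b_3 = Δ_3 - h_3(2m_3 + m_4)/6 = -77/16.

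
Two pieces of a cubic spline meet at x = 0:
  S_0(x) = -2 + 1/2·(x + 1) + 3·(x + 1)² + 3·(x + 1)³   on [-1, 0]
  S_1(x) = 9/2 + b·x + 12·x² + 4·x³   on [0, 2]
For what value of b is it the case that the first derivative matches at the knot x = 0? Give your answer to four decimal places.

15.5000

S_0'(x) = 1/2 + 6·(x + 1) + 9·(x + 1)², so S_0'(0) = 31/2. On the right, S_1'(0) = b, so b = 31/2.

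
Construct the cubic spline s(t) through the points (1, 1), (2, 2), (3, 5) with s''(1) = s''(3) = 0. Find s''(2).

3

Write M_i for s''(x_i). With h_i = 1, 1 and divided differences Δ_i = 1, 3, the continuity of s' gives the tridiagonal system
  1·M_0 + 4·M_1 + 1·M_2 = 6(Δ_1 - Δ_0) = 12
Natural end conditions: M_0 = M_2 = 0.
Solving: M_0 = 0, M_1 = 3, M_2 = 0.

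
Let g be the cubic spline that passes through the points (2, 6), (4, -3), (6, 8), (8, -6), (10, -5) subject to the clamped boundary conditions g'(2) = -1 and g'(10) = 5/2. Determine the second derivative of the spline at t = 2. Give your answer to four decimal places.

Let M_i = g''(x_i). Step sizes h_i = 2, 2, 2, 2; slopes of the chords Δ_i = (y_(i+1) - y_i)/h_i = -9/2, 11/2, -7, 1/2.
  2·M_0 + 8·M_1 + 2·M_2 = 6(Δ_1 - Δ_0) = 60
  2·M_1 + 8·M_2 + 2·M_3 = 6(Δ_2 - Δ_1) = -75
  2·M_2 + 8·M_3 + 2·M_4 = 6(Δ_3 - Δ_2) = 45
Clamped end conditions give two more equations: 2h_0·M_0 + h_0·M_1 = 6(Δ_0 - g'(2)) = -21 and h_3·M_3 + 2h_3·M_4 = 6(g'(10) - Δ_3) = 12.
Forward elimination and back-substitution give M_0 = -25/2, M_1 = 29/2, M_2 = -31/2, M_3 = 10, M_4 = -2.

-12.5000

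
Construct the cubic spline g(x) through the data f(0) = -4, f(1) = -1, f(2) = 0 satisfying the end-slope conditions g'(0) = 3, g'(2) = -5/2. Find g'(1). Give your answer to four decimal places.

2.8750

Write σ_i for g''(x_i). With h_i = 1, 1 and divided differences Δ_i = 3, 1, the continuity of g' gives the tridiagonal system
  1·σ_0 + 4·σ_1 + 1·σ_2 = 6(Δ_1 - Δ_0) = -12
Clamped end conditions give two more equations: 2h_0·σ_0 + h_0·σ_1 = 6(Δ_0 - g'(0)) = 0 and h_1·σ_1 + 2h_1·σ_2 = 6(g'(2) - Δ_1) = -21.
Solving: σ_0 = 1/4, σ_1 = -1/2, σ_2 = -41/4.
On [1, 2], g'(x) = b_1 + 2c_1·(x - 1) + 3d_1·(x - 1)² with b_1 = Δ_1 - h_1(2σ_1 + σ_2)/6 = 23/8, c_1 = σ_1/2 = -1/4, d_1 = (σ_2 - σ_1)/(6h_1) = -13/8. So g'(1) = 23/8.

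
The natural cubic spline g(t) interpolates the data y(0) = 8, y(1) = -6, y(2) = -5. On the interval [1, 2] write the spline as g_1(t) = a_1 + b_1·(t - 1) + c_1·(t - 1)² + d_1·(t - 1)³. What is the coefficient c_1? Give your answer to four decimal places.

With m_i denoting the second derivative at x_i, h_i = 1, 1, and Δ_i = (y_(i+1) − y_i)/h_i = -14, 1:
  1·m_0 + 4·m_1 + 1·m_2 = 6(Δ_1 - Δ_0) = 90
Natural end conditions: m_0 = m_2 = 0.
Hence m_0 = 0, m_1 = 45/2, m_2 = 0.
On [1, 2], with g_1(t) = a_1 + b_1·(t - 1) + c_1·(t - 1)² + d_1·(t - 1)³: c_1 = m_1/2 = 45/4, d_1 = (m_2 - m_1)/(6h_1) = -15/4, b_1 = Δ_1 - h_1(2m_1 + m_2)/6 = -13/2.

11.2500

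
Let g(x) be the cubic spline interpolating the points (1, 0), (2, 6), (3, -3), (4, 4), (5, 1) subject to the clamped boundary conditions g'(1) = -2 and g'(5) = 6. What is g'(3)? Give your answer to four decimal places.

-1.6429

Write m_i for g''(x_i). With h_i = 1, 1, 1, 1 and divided differences Δ_i = 6, -9, 7, -3, the continuity of g' gives the tridiagonal system
  1·m_0 + 4·m_1 + 1·m_2 = 6(Δ_1 - Δ_0) = -90
  1·m_1 + 4·m_2 + 1·m_3 = 6(Δ_2 - Δ_1) = 96
  1·m_2 + 4·m_3 + 1·m_4 = 6(Δ_3 - Δ_2) = -60
Clamped end conditions give two more equations: 2h_0·m_0 + h_0·m_1 = 6(Δ_0 - g'(1)) = 48 and h_3·m_3 + 2h_3·m_4 = 6(g'(5) - Δ_3) = 54.
Solving the tridiagonal system: m_0 = 1307/28, m_1 = -635/14, m_2 = 179/4, m_3 = -527/14, m_4 = 1283/28.
On [3, 4], g'(x) = b_2 + 2c_2·(x - 3) + 3d_2·(x - 3)² with b_2 = Δ_2 - h_2(2m_2 + m_3)/6 = -23/14, c_2 = m_2/2 = 179/8, d_2 = (m_3 - m_2)/(6h_2) = -769/56. So g'(3) = -23/14.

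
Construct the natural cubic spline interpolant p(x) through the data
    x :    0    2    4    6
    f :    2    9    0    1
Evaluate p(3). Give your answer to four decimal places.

4.9500

Let M_i = p''(x_i). Step sizes h_i = 2, 2, 2; slopes of the chords Δ_i = (y_(i+1) - y_i)/h_i = 7/2, -9/2, 1/2.
  2·M_0 + 8·M_1 + 2·M_2 = 6(Δ_1 - Δ_0) = -48
  2·M_1 + 8·M_2 + 2·M_3 = 6(Δ_2 - Δ_1) = 30
Natural end conditions: M_0 = M_3 = 0.
Hence M_0 = 0, M_1 = -37/5, M_2 = 28/5, M_3 = 0.
On [2, 4], p(x) = 9 - 43/30·(x - 2) - 37/10·(x - 2)² + 13/12·(x - 2)³.
With (x - 2) = 1: p(3) = 99/20.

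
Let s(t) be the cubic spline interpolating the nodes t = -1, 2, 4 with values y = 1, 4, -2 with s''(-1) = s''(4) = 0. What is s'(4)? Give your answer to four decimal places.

Let M_i = s''(x_i). Step sizes h_i = 3, 2; slopes of the chords Δ_i = (y_(i+1) - y_i)/h_i = 1, -3.
  3·M_0 + 10·M_1 + 2·M_2 = 6(Δ_1 - Δ_0) = -24
Natural end conditions: M_0 = M_2 = 0.
Forward elimination and back-substitution give M_0 = 0, M_1 = -12/5, M_2 = 0.
On [2, 4], s'(t) = b_1 + 2c_1·(t - 2) + 3d_1·(t - 2)² with b_1 = Δ_1 - h_1(2M_1 + M_2)/6 = -7/5, c_1 = M_1/2 = -6/5, d_1 = (M_2 - M_1)/(6h_1) = 1/5. So s'(4) = -19/5.

-3.8000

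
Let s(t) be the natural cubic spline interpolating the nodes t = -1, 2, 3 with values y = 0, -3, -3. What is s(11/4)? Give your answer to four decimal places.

-3.0293

Put M_i = s'' at the i-th knot. Here h = (3, 1) and Δ = (-1, 0), so the interior equations h_(i-1)·M_(i-1) + 2(h_(i-1)+h_i)·M_i + h_i·M_(i+1) = 6(Δ_i − Δ_(i-1)) read
  3·M_0 + 8·M_1 + 1·M_2 = 6(Δ_1 - Δ_0) = 6
Natural end conditions: M_0 = M_2 = 0.
Solving: M_0 = 0, M_1 = 3/4, M_2 = 0.
On [2, 3], s(t) = -3 - 1/4·(t - 2) + 3/8·(t - 2)² - 1/8·(t - 2)³.
With (t - 2) = 3/4: s(11/4) = -1551/512.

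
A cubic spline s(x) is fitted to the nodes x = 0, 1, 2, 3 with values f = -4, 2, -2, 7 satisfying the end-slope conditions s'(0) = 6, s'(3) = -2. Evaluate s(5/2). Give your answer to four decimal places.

3.3167

Write M_i for s''(x_i). With h_i = 1, 1, 1 and divided differences Δ_i = 6, -4, 9, the continuity of s' gives the tridiagonal system
  1·M_0 + 4·M_1 + 1·M_2 = 6(Δ_1 - Δ_0) = -60
  1·M_1 + 4·M_2 + 1·M_3 = 6(Δ_2 - Δ_1) = 78
Clamped end conditions give two more equations: 2h_0·M_0 + h_0·M_1 = 6(Δ_0 - s'(0)) = 0 and h_2·M_2 + 2h_2·M_3 = 6(s'(3) - Δ_2) = -66.
Solving: M_0 = 214/15, M_1 = -428/15, M_2 = 598/15, M_3 = -794/15.
On [2, 3], s(x) = -2 + 68/15·(x - 2) + 299/15·(x - 2)² - 232/15·(x - 2)³.
With (x - 2) = 1/2: s(5/2) = 199/60.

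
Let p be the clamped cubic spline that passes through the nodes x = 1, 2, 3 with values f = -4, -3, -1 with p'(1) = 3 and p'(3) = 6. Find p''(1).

-6

Write M_i for p''(x_i). With h_i = 1, 1 and divided differences Δ_i = 1, 2, the continuity of p' gives the tridiagonal system
  1·M_0 + 4·M_1 + 1·M_2 = 6(Δ_1 - Δ_0) = 6
Clamped end conditions give two more equations: 2h_0·M_0 + h_0·M_1 = 6(Δ_0 - p'(1)) = -12 and h_1·M_1 + 2h_1·M_2 = 6(p'(3) - Δ_1) = 24.
Hence M_0 = -6, M_1 = 0, M_2 = 12.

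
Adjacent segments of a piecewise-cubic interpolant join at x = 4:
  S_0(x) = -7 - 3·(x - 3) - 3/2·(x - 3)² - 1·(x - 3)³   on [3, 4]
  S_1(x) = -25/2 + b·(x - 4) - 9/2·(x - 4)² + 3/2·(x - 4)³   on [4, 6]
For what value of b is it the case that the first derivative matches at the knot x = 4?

S_0'(x) = -3 - 3·(x - 3) - 3·(x - 3)², so S_0'(4) = -9. On the right, S_1'(4) = b, so b = -9.

-9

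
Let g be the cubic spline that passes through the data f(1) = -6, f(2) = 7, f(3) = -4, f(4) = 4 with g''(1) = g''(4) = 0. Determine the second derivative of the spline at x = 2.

Let M_i = g''(x_i). Step sizes h_i = 1, 1, 1; slopes of the chords Δ_i = (y_(i+1) - y_i)/h_i = 13, -11, 8.
  1·M_0 + 4·M_1 + 1·M_2 = 6(Δ_1 - Δ_0) = -144
  1·M_1 + 4·M_2 + 1·M_3 = 6(Δ_2 - Δ_1) = 114
Natural end conditions: M_0 = M_3 = 0.
Solving: M_0 = 0, M_1 = -46, M_2 = 40, M_3 = 0.

-46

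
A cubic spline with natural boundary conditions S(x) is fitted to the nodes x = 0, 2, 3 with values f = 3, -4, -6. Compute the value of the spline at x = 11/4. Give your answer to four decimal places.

-5.5586

With M_i denoting the second derivative at x_i, h_i = 2, 1, and Δ_i = (y_(i+1) − y_i)/h_i = -7/2, -2:
  2·M_0 + 6·M_1 + 1·M_2 = 6(Δ_1 - Δ_0) = 9
Natural end conditions: M_0 = M_2 = 0.
Solving: M_0 = 0, M_1 = 3/2, M_2 = 0.
On [2, 3], S(x) = -4 - 5/2·(x - 2) + 3/4·(x - 2)² - 1/4·(x - 2)³.
With (x - 2) = 3/4: S(11/4) = -1423/256.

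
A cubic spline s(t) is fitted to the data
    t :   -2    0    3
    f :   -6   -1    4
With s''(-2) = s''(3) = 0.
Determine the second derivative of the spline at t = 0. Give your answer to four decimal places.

-0.5000

With M_i denoting the second derivative at x_i, h_i = 2, 3, and Δ_i = (y_(i+1) − y_i)/h_i = 5/2, 5/3:
  2·M_0 + 10·M_1 + 3·M_2 = 6(Δ_1 - Δ_0) = -5
Natural end conditions: M_0 = M_2 = 0.
Solving: M_0 = 0, M_1 = -1/2, M_2 = 0.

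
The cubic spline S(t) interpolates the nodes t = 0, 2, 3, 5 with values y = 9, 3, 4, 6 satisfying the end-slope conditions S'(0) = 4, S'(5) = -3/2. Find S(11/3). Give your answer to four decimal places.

With M_i denoting the second derivative at x_i, h_i = 2, 1, 2, and Δ_i = (y_(i+1) − y_i)/h_i = -3, 1, 1:
  2·M_0 + 6·M_1 + 1·M_2 = 6(Δ_1 - Δ_0) = 24
  1·M_1 + 6·M_2 + 2·M_3 = 6(Δ_2 - Δ_1) = 0
Clamped end conditions give two more equations: 2h_0·M_0 + h_0·M_1 = 6(Δ_0 - S'(0)) = -42 and h_2·M_2 + 2h_2·M_3 = 6(S'(5) - Δ_2) = -15.
Solving: M_0 = -481/32, M_1 = 145/16, M_2 = -5/16, M_3 = -115/32.
On [3, 5], S(t) = 4 + 77/32·(t - 3) - 5/32·(t - 3)² - 35/128·(t - 3)³.
With (t - 3) = 2/3: S(11/3) = 589/108.

5.4537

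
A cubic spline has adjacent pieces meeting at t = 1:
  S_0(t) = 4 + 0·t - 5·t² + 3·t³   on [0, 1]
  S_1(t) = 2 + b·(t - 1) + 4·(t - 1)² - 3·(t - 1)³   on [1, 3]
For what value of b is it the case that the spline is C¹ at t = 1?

-1

S_0'(t) = 0 - 10·t + 9·t², so S_0'(1) = -1. On the right, S_1'(1) = b, so b = -1.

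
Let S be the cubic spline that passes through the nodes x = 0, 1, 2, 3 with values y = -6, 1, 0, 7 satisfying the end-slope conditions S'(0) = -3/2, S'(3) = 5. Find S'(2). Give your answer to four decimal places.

With σ_i denoting the second derivative at x_i, h_i = 1, 1, 1, and Δ_i = (y_(i+1) − y_i)/h_i = 7, -1, 7:
  1·σ_0 + 4·σ_1 + 1·σ_2 = 6(Δ_1 - Δ_0) = -48
  1·σ_1 + 4·σ_2 + 1·σ_3 = 6(Δ_2 - Δ_1) = 48
Clamped end conditions give two more equations: 2h_0·σ_0 + h_0·σ_1 = 6(Δ_0 - S'(0)) = 51 and h_2·σ_2 + 2h_2·σ_3 = 6(S'(3) - Δ_2) = -12.
Solving the tridiagonal system: σ_0 = 118/3, σ_1 = -83/3, σ_2 = 70/3, σ_3 = -53/3.
On [2, 3], S'(x) = b_2 + 2c_2·(x - 2) + 3d_2·(x - 2)² with b_2 = Δ_2 - h_2(2σ_2 + σ_3)/6 = 13/6, c_2 = σ_2/2 = 35/3, d_2 = (σ_3 - σ_2)/(6h_2) = -41/6. So S'(2) = 13/6.

2.1667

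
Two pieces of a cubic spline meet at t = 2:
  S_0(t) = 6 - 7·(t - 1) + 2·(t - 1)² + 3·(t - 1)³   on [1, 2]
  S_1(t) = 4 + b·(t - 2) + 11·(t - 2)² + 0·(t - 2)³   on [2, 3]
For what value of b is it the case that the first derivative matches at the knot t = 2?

6

S_0'(t) = -7 + 4·(t - 1) + 9·(t - 1)², so S_0'(2) = 6. On the right, S_1'(2) = b, so b = 6.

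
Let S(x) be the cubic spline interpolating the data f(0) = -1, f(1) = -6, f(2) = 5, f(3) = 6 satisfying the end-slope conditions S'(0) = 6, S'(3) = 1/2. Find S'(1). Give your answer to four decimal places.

With M_i denoting the second derivative at x_i, h_i = 1, 1, 1, and Δ_i = (y_(i+1) − y_i)/h_i = -5, 11, 1:
  1·M_0 + 4·M_1 + 1·M_2 = 6(Δ_1 - Δ_0) = 96
  1·M_1 + 4·M_2 + 1·M_3 = 6(Δ_2 - Δ_1) = -60
Clamped end conditions give two more equations: 2h_0·M_0 + h_0·M_1 = 6(Δ_0 - S'(0)) = -66 and h_2·M_2 + 2h_2·M_3 = 6(S'(3) - Δ_2) = -3.
Forward elimination and back-substitution give M_0 = -167/3, M_1 = 136/3, M_2 = -89/3, M_3 = 40/3.
On [1, 2], S'(x) = b_1 + 2c_1·(x - 1) + 3d_1·(x - 1)² with b_1 = Δ_1 - h_1(2M_1 + M_2)/6 = 5/6, c_1 = M_1/2 = 68/3, d_1 = (M_2 - M_1)/(6h_1) = -25/2. So S'(1) = 5/6.

0.8333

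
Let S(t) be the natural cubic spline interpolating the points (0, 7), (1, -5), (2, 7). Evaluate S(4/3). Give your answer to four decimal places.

-3.2222

Write M_i for S''(x_i). With h_i = 1, 1 and divided differences Δ_i = -12, 12, the continuity of S' gives the tridiagonal system
  1·M_0 + 4·M_1 + 1·M_2 = 6(Δ_1 - Δ_0) = 144
Natural end conditions: M_0 = M_2 = 0.
Hence M_0 = 0, M_1 = 36, M_2 = 0.
On [1, 2], S(t) = -5 + 0·(t - 1) + 18·(t - 1)² - 6·(t - 1)³.
With (t - 1) = 1/3: S(4/3) = -29/9.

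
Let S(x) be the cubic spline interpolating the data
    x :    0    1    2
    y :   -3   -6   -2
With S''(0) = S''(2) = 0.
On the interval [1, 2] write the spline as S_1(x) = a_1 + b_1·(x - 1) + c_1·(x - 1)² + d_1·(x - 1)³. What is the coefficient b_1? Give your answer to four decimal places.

0.5000

Put σ_i = S'' at the i-th knot. Here h = (1, 1) and Δ = (-3, 4), so the interior equations h_(i-1)·σ_(i-1) + 2(h_(i-1)+h_i)·σ_i + h_i·σ_(i+1) = 6(Δ_i − Δ_(i-1)) read
  1·σ_0 + 4·σ_1 + 1·σ_2 = 6(Δ_1 - Δ_0) = 42
Natural end conditions: σ_0 = σ_2 = 0.
Hence σ_0 = 0, σ_1 = 21/2, σ_2 = 0.
On [1, 2], with S_1(x) = a_1 + b_1·(x - 1) + c_1·(x - 1)² + d_1·(x - 1)³: c_1 = σ_1/2 = 21/4, d_1 = (σ_2 - σ_1)/(6h_1) = -7/4, b_1 = Δ_1 - h_1(2σ_1 + σ_2)/6 = 1/2.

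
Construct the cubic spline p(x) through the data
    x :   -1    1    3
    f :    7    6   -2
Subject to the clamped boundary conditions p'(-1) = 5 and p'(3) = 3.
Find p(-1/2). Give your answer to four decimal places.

With M_i denoting the second derivative at x_i, h_i = 2, 2, and Δ_i = (y_(i+1) − y_i)/h_i = -1/2, -4:
  2·M_0 + 8·M_1 + 2·M_2 = 6(Δ_1 - Δ_0) = -21
Clamped end conditions give two more equations: 2h_0·M_0 + h_0·M_1 = 6(Δ_0 - p'(-1)) = -33 and h_1·M_1 + 2h_1·M_2 = 6(p'(3) - Δ_1) = 42.
Solving: M_0 = -49/8, M_1 = -17/4, M_2 = 101/8.
On [-1, 1], p(x) = 7 + 5·(x + 1) - 49/16·(x + 1)² + 5/32·(x + 1)³.
With (x + 1) = 1/2: p(-1/2) = 2241/256.

8.7539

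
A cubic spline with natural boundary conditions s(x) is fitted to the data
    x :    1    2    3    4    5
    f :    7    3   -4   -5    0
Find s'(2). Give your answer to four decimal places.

-6.2500

Write M_i for s''(x_i). With h_i = 1, 1, 1, 1 and divided differences Δ_i = -4, -7, -1, 5, the continuity of s' gives the tridiagonal system
  1·M_0 + 4·M_1 + 1·M_2 = 6(Δ_1 - Δ_0) = -18
  1·M_1 + 4·M_2 + 1·M_3 = 6(Δ_2 - Δ_1) = 36
  1·M_2 + 4·M_3 + 1·M_4 = 6(Δ_3 - Δ_2) = 36
Natural end conditions: M_0 = M_4 = 0.
Hence M_0 = 0, M_1 = -27/4, M_2 = 9, M_3 = 27/4, M_4 = 0.
On [2, 3], s'(x) = b_1 + 2c_1·(x - 2) + 3d_1·(x - 2)² with b_1 = Δ_1 - h_1(2M_1 + M_2)/6 = -25/4, c_1 = M_1/2 = -27/8, d_1 = (M_2 - M_1)/(6h_1) = 21/8. So s'(2) = -25/4.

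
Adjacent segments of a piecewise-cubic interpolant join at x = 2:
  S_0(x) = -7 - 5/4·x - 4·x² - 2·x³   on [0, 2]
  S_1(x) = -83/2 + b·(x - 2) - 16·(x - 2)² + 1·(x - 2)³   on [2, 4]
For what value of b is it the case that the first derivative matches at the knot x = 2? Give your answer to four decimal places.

-41.2500

S_0'(x) = -5/4 - 8·x - 6·x², so S_0'(2) = -165/4. On the right, S_1'(2) = b, so b = -165/4.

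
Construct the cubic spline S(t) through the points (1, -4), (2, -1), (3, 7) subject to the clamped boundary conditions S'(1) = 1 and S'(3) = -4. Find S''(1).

Write M_i for S''(x_i). With h_i = 1, 1 and divided differences Δ_i = 3, 8, the continuity of S' gives the tridiagonal system
  1·M_0 + 4·M_1 + 1·M_2 = 6(Δ_1 - Δ_0) = 30
Clamped end conditions give two more equations: 2h_0·M_0 + h_0·M_1 = 6(Δ_0 - S'(1)) = 12 and h_1·M_1 + 2h_1·M_2 = 6(S'(3) - Δ_1) = -72.
Solving the tridiagonal system: M_0 = -4, M_1 = 20, M_2 = -46.

-4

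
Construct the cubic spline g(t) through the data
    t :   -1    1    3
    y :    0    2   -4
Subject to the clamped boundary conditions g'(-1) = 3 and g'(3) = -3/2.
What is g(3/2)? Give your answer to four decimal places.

With m_i denoting the second derivative at x_i, h_i = 2, 2, and Δ_i = (y_(i+1) − y_i)/h_i = 1, -3:
  2·m_0 + 8·m_1 + 2·m_2 = 6(Δ_1 - Δ_0) = -24
Clamped end conditions give two more equations: 2h_0·m_0 + h_0·m_1 = 6(Δ_0 - g'(-1)) = -12 and h_1·m_1 + 2h_1·m_2 = 6(g'(3) - Δ_1) = 9.
Hence m_0 = -9/8, m_1 = -15/4, m_2 = 33/8.
On [1, 3], g(t) = 2 - 15/8·(t - 1) - 15/8·(t - 1)² + 21/32·(t - 1)³.
With (t - 1) = 1/2: g(3/2) = 173/256.

0.6758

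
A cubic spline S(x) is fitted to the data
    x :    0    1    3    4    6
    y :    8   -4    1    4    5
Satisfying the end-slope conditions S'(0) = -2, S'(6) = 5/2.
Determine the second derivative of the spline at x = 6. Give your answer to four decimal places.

Write σ_i for S''(x_i). With h_i = 1, 2, 1, 2 and divided differences Δ_i = -12, 5/2, 3, 1/2, the continuity of S' gives the tridiagonal system
  1·σ_0 + 6·σ_1 + 2·σ_2 = 6(Δ_1 - Δ_0) = 87
  2·σ_1 + 6·σ_2 + 1·σ_3 = 6(Δ_2 - Δ_1) = 3
  1·σ_2 + 6·σ_3 + 2·σ_4 = 6(Δ_3 - Δ_2) = -15
Clamped end conditions give two more equations: 2h_0·σ_0 + h_0·σ_1 = 6(Δ_0 - S'(0)) = -60 and h_3·σ_3 + 2h_3·σ_4 = 6(S'(6) - Δ_3) = 12.
Solving: σ_0 = -1299/31, σ_1 = 738/31, σ_2 = -216/31, σ_3 = -87/31, σ_4 = 273/62.

4.4032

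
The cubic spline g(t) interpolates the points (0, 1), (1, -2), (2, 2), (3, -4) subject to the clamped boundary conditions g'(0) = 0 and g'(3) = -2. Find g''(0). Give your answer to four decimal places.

Write σ_i for g''(x_i). With h_i = 1, 1, 1 and divided differences Δ_i = -3, 4, -6, the continuity of g' gives the tridiagonal system
  1·σ_0 + 4·σ_1 + 1·σ_2 = 6(Δ_1 - Δ_0) = 42
  1·σ_1 + 4·σ_2 + 1·σ_3 = 6(Δ_2 - Δ_1) = -60
Clamped end conditions give two more equations: 2h_0·σ_0 + h_0·σ_1 = 6(Δ_0 - g'(0)) = -18 and h_2·σ_2 + 2h_2·σ_3 = 6(g'(3) - Δ_2) = 24.
Hence σ_0 = -302/15, σ_1 = 334/15, σ_2 = -404/15, σ_3 = 382/15.

-20.1333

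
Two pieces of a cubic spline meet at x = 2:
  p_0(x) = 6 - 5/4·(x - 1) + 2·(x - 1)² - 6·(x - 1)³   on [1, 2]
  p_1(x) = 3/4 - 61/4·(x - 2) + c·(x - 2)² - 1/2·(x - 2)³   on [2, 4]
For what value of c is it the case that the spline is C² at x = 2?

p_0''(x) = 4 - 36·(x - 1), so p_0''(2) = -32. On the right, p_1''(2) = 2c, so c = -16.

-16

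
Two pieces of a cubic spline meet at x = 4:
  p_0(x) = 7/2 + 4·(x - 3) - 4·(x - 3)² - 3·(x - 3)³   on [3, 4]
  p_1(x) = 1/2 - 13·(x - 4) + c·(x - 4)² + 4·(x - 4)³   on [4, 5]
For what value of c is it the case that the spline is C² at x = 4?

p_0''(x) = -8 - 18·(x - 3), so p_0''(4) = -26. On the right, p_1''(4) = 2c, so c = -13.

-13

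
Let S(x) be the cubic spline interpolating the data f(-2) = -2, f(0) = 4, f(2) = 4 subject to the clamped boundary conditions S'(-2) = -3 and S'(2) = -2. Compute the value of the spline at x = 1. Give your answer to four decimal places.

5.3750

Let M_i = S''(x_i). Step sizes h_i = 2, 2; slopes of the chords Δ_i = (y_(i+1) - y_i)/h_i = 3, 0.
  2·M_0 + 8·M_1 + 2·M_2 = 6(Δ_1 - Δ_0) = -18
Clamped end conditions give two more equations: 2h_0·M_0 + h_0·M_1 = 6(Δ_0 - S'(-2)) = 36 and h_1·M_1 + 2h_1·M_2 = 6(S'(2) - Δ_1) = -12.
Solving the tridiagonal system: M_0 = 23/2, M_1 = -5, M_2 = -1/2.
On [0, 2], S(x) = 4 + 7/2·x - 5/2·x² + 3/8·x³.
With x = 1: S(1) = 43/8.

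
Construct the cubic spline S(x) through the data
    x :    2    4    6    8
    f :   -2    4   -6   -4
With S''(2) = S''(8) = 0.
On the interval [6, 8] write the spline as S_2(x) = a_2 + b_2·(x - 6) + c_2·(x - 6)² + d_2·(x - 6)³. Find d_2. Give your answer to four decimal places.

Write m_i for S''(x_i). With h_i = 2, 2, 2 and divided differences Δ_i = 3, -5, 1, the continuity of S' gives the tridiagonal system
  2·m_0 + 8·m_1 + 2·m_2 = 6(Δ_1 - Δ_0) = -48
  2·m_1 + 8·m_2 + 2·m_3 = 6(Δ_2 - Δ_1) = 36
Natural end conditions: m_0 = m_3 = 0.
Forward elimination and back-substitution give m_0 = 0, m_1 = -38/5, m_2 = 32/5, m_3 = 0.
On [6, 8], with S_2(x) = a_2 + b_2·(x - 6) + c_2·(x - 6)² + d_2·(x - 6)³: c_2 = m_2/2 = 16/5, d_2 = (m_3 - m_2)/(6h_2) = -8/15, b_2 = Δ_2 - h_2(2m_2 + m_3)/6 = -49/15.

-0.5333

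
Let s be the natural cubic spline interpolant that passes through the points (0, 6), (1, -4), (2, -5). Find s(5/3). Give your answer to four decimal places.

Write σ_i for s''(x_i). With h_i = 1, 1 and divided differences Δ_i = -10, -1, the continuity of s' gives the tridiagonal system
  1·σ_0 + 4·σ_1 + 1·σ_2 = 6(Δ_1 - Δ_0) = 54
Natural end conditions: σ_0 = σ_2 = 0.
Hence σ_0 = 0, σ_1 = 27/2, σ_2 = 0.
On [1, 2], s(x) = -4 - 11/2·(x - 1) + 27/4·(x - 1)² - 9/4·(x - 1)³.
With (x - 1) = 2/3: s(5/3) = -16/3.

-5.3333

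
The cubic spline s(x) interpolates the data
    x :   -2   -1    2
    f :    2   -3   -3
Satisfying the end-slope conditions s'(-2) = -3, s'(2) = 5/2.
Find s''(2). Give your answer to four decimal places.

0.1250

Write M_i for s''(x_i). With h_i = 1, 3 and divided differences Δ_i = -5, 0, the continuity of s' gives the tridiagonal system
  1·M_0 + 8·M_1 + 3·M_2 = 6(Δ_1 - Δ_0) = 30
Clamped end conditions give two more equations: 2h_0·M_0 + h_0·M_1 = 6(Δ_0 - s'(-2)) = -12 and h_1·M_1 + 2h_1·M_2 = 6(s'(2) - Δ_1) = 15.
Hence M_0 = -67/8, M_1 = 19/4, M_2 = 1/8.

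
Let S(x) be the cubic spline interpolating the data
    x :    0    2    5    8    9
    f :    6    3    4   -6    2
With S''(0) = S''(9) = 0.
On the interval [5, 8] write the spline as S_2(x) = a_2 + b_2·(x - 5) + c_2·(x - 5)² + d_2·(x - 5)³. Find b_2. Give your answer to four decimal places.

Write m_i for S''(x_i). With h_i = 2, 3, 3, 1 and divided differences Δ_i = -3/2, 1/3, -10/3, 8, the continuity of S' gives the tridiagonal system
  2·m_0 + 10·m_1 + 3·m_2 = 6(Δ_1 - Δ_0) = 11
  3·m_1 + 12·m_2 + 3·m_3 = 6(Δ_2 - Δ_1) = -22
  3·m_2 + 8·m_3 + 1·m_4 = 6(Δ_3 - Δ_2) = 68
Natural end conditions: m_0 = m_4 = 0.
Solving the tridiagonal system: m_0 = 0, m_1 = 699/266, m_2 = -2032/399, m_3 = 2769/266, m_4 = 0.
On [5, 8], with S_2(x) = a_2 + b_2·(x - 5) + c_2·(x - 5)² + d_2·(x - 5)³: c_2 = m_2/2 = -1016/399, d_2 = (m_3 - m_2)/(6h_2) = 12371/14364, b_2 = Δ_2 - h_2(2m_2 + m_3)/6 = -1833/532.

-3.4455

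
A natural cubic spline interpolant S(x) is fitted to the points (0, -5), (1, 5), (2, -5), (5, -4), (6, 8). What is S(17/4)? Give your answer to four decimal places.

-10.2140

With M_i denoting the second derivative at x_i, h_i = 1, 1, 3, 1, and Δ_i = (y_(i+1) − y_i)/h_i = 10, -10, 1/3, 12:
  1·M_0 + 4·M_1 + 1·M_2 = 6(Δ_1 - Δ_0) = -120
  1·M_1 + 8·M_2 + 3·M_3 = 6(Δ_2 - Δ_1) = 62
  3·M_2 + 8·M_3 + 1·M_4 = 6(Δ_3 - Δ_2) = 70
Natural end conditions: M_0 = M_4 = 0.
Hence M_0 = 0, M_1 = -3443/106, M_2 = 526/53, M_3 = 533/106, M_4 = 0.
On [2, 5], S(x) = -5 - 7699/636·(x - 2) + 263/53·(x - 2)² - 173/636·(x - 2)³.
With (x - 2) = 9/4: S(17/4) = -138583/13568.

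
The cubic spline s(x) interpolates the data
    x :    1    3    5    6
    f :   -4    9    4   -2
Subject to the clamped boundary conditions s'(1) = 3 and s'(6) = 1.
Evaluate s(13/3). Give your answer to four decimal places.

8.3977

With σ_i denoting the second derivative at x_i, h_i = 2, 2, 1, and Δ_i = (y_(i+1) − y_i)/h_i = 13/2, -5/2, -6:
  2·σ_0 + 8·σ_1 + 2·σ_2 = 6(Δ_1 - Δ_0) = -54
  2·σ_1 + 6·σ_2 + 1·σ_3 = 6(Δ_2 - Δ_1) = -21
Clamped end conditions give two more equations: 2h_0·σ_0 + h_0·σ_1 = 6(Δ_0 - s'(1)) = 21 and h_2·σ_2 + 2h_2·σ_3 = 6(s'(6) - Δ_2) = 42.
Solving the tridiagonal system: σ_0 = 211/23, σ_1 = -361/46, σ_2 = -110/23, σ_3 = 538/23.
On [3, 5], s(x) = 9 + 199/46·(x - 3) - 361/92·(x - 3)² + 47/184·(x - 3)³.
With (x - 3) = 4/3: s(13/3) = 5215/621.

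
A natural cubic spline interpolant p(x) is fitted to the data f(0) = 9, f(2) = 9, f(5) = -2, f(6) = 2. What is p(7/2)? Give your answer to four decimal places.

Put m_i = p'' at the i-th knot. Here h = (2, 3, 1) and Δ = (0, -11/3, 4), so the interior equations h_(i-1)·m_(i-1) + 2(h_(i-1)+h_i)·m_i + h_i·m_(i+1) = 6(Δ_i − Δ_(i-1)) read
  2·m_0 + 10·m_1 + 3·m_2 = 6(Δ_1 - Δ_0) = -22
  3·m_1 + 8·m_2 + 1·m_3 = 6(Δ_2 - Δ_1) = 46
Natural end conditions: m_0 = m_3 = 0.
Solving the tridiagonal system: m_0 = 0, m_1 = -314/71, m_2 = 526/71, m_3 = 0.
On [2, 5], p(x) = 9 - 628/213·(x - 2) - 157/71·(x - 2)² + 140/213·(x - 2)³.
With (x - 2) = 3/2: p(7/2) = 517/284.

1.8204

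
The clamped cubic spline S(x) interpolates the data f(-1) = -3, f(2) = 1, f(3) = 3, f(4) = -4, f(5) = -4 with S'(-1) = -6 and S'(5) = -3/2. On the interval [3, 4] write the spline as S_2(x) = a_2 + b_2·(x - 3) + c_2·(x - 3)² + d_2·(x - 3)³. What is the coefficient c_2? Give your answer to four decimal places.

Put M_i = S'' at the i-th knot. Here h = (3, 1, 1, 1) and Δ = (4/3, 2, -7, 0), so the interior equations h_(i-1)·M_(i-1) + 2(h_(i-1)+h_i)·M_i + h_i·M_(i+1) = 6(Δ_i − Δ_(i-1)) read
  3·M_0 + 8·M_1 + 1·M_2 = 6(Δ_1 - Δ_0) = 4
  1·M_1 + 4·M_2 + 1·M_3 = 6(Δ_2 - Δ_1) = -54
  1·M_2 + 4·M_3 + 1·M_4 = 6(Δ_3 - Δ_2) = 42
Clamped end conditions give two more equations: 2h_0·M_0 + h_0·M_1 = 6(Δ_0 - S'(-1)) = 44 and h_3·M_3 + 2h_3·M_4 = 6(S'(5) - Δ_3) = -9.
Hence M_0 = 791/108, M_1 = 1/54, M_2 = -1957/108, M_3 = 997/54, M_4 = -1483/108.
On [3, 4], with S_2(x) = a_2 + b_2·(x - 3) + c_2·(x - 3)² + d_2·(x - 3)³: c_2 = M_2/2 = -1957/216, d_2 = (M_3 - M_2)/(6h_2) = 439/72, b_2 = Δ_2 - h_2(2M_2 + M_3)/6 = -109/27.

-9.0602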